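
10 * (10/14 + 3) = 260/7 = 37.14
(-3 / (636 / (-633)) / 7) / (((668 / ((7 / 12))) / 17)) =3587 / 566464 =0.01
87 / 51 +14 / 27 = 1021 / 459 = 2.22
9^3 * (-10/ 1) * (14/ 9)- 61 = -11401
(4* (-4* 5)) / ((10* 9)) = -8 / 9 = -0.89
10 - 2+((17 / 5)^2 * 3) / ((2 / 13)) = 11671 / 50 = 233.42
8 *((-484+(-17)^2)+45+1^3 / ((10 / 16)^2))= -1179.52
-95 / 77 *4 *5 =-24.68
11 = 11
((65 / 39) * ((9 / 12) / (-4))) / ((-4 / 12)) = 15 / 16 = 0.94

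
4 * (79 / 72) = 4.39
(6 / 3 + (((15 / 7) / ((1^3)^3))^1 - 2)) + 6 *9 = 393 / 7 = 56.14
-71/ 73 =-0.97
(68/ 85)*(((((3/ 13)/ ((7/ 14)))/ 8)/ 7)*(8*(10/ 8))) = 6/ 91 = 0.07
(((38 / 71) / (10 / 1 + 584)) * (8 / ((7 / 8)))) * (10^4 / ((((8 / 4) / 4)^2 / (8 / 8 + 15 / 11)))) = 1264640000 / 1623699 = 778.86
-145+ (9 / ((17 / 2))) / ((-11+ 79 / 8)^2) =-22057 / 153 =-144.16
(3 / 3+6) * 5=35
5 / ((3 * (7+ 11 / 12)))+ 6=118 / 19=6.21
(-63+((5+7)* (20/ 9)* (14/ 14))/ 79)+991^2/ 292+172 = 240319793/ 69204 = 3472.63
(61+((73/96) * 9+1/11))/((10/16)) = 23913/220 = 108.70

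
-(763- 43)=-720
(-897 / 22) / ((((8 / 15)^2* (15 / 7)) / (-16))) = 94185 / 88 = 1070.28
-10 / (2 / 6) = -30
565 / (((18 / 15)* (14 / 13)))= 36725 / 84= 437.20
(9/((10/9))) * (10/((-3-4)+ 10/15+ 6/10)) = -1215/86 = -14.13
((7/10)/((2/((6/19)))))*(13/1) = 273/190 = 1.44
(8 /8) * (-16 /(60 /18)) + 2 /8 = -91 /20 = -4.55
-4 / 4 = -1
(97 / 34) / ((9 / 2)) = 97 / 153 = 0.63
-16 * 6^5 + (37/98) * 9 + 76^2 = -11626387/98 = -118636.60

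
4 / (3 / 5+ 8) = 20 / 43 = 0.47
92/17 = 5.41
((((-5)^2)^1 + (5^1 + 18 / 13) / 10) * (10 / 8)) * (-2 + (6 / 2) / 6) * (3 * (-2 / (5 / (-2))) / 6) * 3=-29997 / 520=-57.69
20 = 20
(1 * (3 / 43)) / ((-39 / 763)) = -1.36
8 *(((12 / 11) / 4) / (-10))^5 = -243 / 2013137500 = -0.00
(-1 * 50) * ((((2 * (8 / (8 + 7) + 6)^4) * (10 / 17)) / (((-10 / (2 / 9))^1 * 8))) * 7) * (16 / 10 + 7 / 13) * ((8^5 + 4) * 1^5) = 980389913578432 / 6712875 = 146046204.28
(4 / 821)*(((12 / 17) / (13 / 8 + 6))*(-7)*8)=-21504 / 851377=-0.03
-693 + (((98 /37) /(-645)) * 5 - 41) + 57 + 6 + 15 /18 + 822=1449205 /9546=151.81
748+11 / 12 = 8987 / 12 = 748.92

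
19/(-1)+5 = -14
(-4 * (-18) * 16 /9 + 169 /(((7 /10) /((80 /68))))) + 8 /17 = 49088 /119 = 412.50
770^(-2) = 1 /592900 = 0.00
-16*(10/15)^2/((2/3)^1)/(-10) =16/15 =1.07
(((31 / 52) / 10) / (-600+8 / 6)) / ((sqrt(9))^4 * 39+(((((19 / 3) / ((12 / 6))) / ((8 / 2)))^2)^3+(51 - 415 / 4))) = -555393024 / 17325986510388985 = -0.00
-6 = -6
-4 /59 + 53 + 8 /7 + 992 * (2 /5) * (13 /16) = 376.48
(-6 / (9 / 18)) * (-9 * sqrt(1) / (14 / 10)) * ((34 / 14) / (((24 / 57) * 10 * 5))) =8721 / 980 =8.90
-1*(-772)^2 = -595984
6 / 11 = 0.55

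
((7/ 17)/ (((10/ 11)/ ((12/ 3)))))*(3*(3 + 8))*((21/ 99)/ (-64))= -539/ 2720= -0.20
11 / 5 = 2.20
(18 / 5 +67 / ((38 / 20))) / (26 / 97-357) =-358124 / 3287285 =-0.11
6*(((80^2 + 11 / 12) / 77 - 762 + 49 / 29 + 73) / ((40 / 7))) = -16189649 / 25520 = -634.39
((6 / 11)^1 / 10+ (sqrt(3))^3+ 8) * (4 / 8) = 6.63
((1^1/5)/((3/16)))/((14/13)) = 104/105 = 0.99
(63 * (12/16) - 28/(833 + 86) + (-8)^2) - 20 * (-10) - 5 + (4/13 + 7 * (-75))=-218.47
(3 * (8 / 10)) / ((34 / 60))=72 / 17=4.24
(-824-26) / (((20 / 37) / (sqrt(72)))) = -9435*sqrt(2) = -13343.10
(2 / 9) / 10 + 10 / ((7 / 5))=2257 / 315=7.17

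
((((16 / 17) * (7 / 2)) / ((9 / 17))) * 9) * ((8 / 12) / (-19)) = -112 / 57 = -1.96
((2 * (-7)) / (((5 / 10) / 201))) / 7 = -804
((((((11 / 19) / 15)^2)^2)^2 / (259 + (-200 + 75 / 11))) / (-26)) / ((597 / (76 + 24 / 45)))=-676730987317 / 1834325456140656993058593750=-0.00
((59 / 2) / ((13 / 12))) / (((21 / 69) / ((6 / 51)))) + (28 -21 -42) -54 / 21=-5977 / 221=-27.05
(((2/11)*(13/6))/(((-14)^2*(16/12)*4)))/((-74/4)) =-13/638176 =-0.00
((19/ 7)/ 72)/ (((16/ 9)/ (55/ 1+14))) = 1311/ 896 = 1.46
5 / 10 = 1 / 2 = 0.50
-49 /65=-0.75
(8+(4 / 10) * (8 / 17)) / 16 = 87 / 170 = 0.51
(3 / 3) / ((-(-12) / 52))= 13 / 3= 4.33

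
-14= -14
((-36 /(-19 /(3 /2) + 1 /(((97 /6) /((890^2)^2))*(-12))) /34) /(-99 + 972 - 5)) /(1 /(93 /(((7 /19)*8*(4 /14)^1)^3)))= 53891163 /917462225908809728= 0.00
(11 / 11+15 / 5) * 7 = 28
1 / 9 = 0.11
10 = 10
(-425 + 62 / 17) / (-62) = 7163 / 1054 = 6.80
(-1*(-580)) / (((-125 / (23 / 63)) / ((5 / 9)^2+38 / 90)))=-1.24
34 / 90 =17 / 45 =0.38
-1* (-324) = 324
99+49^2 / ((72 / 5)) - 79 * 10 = -37747 / 72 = -524.26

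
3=3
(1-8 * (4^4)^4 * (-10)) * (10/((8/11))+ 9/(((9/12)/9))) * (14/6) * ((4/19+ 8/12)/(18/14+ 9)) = 68327203056497525/8208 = 8324464310002.14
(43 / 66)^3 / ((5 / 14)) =556549 / 718740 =0.77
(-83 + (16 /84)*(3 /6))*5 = -414.52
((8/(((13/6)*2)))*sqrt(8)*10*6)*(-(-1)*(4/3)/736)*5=600*sqrt(2)/299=2.84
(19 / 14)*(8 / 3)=3.62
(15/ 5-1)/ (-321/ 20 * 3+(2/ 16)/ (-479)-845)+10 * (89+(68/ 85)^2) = 76699194238/ 85563795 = 896.40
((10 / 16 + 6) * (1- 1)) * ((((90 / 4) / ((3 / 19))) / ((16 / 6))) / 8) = 0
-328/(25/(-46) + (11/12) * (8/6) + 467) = -135792/193619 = -0.70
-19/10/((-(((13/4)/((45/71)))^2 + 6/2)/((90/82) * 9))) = 24931800/38914289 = 0.64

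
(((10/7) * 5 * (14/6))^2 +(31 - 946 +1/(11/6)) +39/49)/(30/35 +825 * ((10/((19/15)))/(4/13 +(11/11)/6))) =-1084257287/23413600287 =-0.05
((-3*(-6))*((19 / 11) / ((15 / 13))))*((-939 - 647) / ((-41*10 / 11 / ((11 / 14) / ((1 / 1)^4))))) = 6463743 / 7175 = 900.87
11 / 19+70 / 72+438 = 300653 / 684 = 439.55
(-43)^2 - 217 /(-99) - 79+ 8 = 176239 /99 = 1780.19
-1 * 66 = -66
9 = 9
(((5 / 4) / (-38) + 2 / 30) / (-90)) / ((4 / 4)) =-77 / 205200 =-0.00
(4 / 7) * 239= 136.57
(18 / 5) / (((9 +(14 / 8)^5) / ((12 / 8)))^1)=27648 / 130115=0.21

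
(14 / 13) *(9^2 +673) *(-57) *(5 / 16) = -57855 / 4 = -14463.75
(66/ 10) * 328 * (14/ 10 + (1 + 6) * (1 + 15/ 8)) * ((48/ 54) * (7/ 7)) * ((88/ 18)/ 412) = 11390456/ 23175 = 491.50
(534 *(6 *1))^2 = 10265616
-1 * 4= -4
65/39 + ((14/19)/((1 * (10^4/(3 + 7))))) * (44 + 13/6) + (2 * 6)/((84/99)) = 2107191/133000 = 15.84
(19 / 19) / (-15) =-1 / 15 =-0.07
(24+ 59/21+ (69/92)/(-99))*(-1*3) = -24765/308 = -80.41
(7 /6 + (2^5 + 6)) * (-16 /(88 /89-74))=83660 /9747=8.58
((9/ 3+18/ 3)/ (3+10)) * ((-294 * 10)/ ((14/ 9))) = -17010/ 13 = -1308.46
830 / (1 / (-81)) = -67230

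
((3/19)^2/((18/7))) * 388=1358/361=3.76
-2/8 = -1/4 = -0.25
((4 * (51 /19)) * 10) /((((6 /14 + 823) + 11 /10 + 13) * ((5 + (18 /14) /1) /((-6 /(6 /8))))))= -1999200 /12253043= -0.16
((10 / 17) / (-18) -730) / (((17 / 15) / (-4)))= 2233900 / 867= 2576.59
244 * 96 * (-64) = -1499136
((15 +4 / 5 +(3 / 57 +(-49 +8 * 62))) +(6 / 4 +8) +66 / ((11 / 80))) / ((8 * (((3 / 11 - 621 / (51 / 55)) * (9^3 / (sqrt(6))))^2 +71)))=486733511 / 162293711229643600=0.00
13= 13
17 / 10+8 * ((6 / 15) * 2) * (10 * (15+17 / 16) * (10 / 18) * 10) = 5712.81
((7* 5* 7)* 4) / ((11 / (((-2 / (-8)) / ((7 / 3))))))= 105 / 11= 9.55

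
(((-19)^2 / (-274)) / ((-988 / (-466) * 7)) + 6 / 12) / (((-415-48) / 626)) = -6418691 / 11544442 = -0.56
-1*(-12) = 12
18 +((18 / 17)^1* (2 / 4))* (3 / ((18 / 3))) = 621 / 34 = 18.26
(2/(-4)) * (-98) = 49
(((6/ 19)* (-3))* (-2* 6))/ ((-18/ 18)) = -216/ 19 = -11.37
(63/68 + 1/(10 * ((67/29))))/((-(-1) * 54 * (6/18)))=22091/410040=0.05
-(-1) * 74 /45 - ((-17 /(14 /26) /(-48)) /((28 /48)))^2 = 0.37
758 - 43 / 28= 21181 / 28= 756.46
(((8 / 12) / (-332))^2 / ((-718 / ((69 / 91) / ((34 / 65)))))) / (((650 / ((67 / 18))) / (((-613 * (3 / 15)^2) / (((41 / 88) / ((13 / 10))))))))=10390963 / 3257956006830000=0.00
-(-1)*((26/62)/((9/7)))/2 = 91/558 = 0.16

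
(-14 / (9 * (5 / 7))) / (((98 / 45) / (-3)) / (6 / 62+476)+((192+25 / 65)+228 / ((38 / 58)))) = -56408898 / 13997027131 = -0.00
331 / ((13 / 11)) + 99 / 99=281.08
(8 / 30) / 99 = 4 / 1485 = 0.00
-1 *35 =-35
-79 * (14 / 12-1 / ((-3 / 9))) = -329.17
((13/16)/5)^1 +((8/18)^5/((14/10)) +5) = 171120259/33067440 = 5.17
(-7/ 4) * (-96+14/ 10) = 3311/ 20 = 165.55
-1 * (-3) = 3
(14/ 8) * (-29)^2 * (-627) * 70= -129190215/ 2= -64595107.50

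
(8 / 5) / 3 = 8 / 15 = 0.53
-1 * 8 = -8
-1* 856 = -856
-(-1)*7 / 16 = 7 / 16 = 0.44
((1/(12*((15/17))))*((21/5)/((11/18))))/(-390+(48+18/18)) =-357/187550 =-0.00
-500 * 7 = -3500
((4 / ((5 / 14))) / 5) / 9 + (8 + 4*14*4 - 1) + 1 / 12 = 231.33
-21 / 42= -0.50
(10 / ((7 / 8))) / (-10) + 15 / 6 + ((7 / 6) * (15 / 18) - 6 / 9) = 419 / 252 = 1.66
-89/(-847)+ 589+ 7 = 596.11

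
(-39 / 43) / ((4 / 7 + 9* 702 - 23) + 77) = -273 / 1918144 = -0.00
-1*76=-76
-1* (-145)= 145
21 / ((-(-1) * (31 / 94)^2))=185556 / 961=193.09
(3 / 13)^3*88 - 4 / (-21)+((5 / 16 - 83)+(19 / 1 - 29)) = -91.42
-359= -359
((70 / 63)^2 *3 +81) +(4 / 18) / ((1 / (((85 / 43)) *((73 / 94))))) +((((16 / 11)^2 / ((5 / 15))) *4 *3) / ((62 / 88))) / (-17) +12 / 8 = 50729462269 / 632649798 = 80.19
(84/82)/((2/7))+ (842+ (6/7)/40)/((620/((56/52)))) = 16681403/3304600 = 5.05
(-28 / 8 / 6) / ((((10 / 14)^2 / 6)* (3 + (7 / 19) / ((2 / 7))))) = -6517 / 4075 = -1.60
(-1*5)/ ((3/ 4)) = -20/ 3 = -6.67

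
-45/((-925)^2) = -9/171125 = -0.00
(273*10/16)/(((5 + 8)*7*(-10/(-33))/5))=30.94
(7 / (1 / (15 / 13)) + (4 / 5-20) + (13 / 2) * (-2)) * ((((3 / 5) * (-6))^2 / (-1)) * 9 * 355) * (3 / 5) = 973897344 / 1625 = 599321.44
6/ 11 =0.55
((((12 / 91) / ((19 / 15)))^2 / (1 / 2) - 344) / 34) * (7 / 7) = -514151452 / 50820497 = -10.12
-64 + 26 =-38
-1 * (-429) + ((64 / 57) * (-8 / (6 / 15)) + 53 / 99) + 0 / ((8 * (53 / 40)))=765716 / 1881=407.08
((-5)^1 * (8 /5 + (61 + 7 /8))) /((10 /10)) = -2539 /8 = -317.38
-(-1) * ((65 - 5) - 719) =-659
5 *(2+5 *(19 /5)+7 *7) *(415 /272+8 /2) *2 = 263025 /68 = 3868.01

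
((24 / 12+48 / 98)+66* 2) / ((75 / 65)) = 17134 / 147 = 116.56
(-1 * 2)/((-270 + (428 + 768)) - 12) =-1/457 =-0.00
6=6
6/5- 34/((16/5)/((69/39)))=-9151/520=-17.60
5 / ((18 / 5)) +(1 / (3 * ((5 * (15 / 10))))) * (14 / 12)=389 / 270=1.44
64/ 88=8/ 11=0.73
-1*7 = -7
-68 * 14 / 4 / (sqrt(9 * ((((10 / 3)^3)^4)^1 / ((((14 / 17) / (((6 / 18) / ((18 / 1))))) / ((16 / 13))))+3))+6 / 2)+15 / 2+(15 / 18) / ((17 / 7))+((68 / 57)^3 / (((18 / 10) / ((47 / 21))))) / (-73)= 607533640089340354677083 / 77732054642418904318311 - 86751 * sqrt(18565069409689803) / 34001305750537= 7.47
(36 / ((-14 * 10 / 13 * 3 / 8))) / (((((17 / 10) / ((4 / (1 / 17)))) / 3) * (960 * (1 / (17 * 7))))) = -663 / 5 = -132.60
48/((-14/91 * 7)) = -312/7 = -44.57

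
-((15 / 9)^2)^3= -15625 / 729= -21.43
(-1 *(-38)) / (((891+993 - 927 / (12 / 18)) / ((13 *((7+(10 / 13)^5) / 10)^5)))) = 2721504490521505897549825607884769 / 13393609008987592402639115532675000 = 0.20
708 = 708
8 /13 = 0.62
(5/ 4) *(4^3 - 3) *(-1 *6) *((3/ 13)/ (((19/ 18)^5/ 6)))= -15560592480/ 32189287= -483.41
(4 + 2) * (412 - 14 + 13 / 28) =33471 / 14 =2390.79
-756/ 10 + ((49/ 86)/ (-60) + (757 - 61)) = 640243/ 1032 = 620.39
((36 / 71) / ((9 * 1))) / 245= 4 / 17395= 0.00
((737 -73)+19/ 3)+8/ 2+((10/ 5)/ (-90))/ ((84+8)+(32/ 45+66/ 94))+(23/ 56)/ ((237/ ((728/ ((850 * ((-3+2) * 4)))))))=107354511622469/ 159201100200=674.33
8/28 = 2/7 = 0.29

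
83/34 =2.44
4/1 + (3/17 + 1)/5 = 72/17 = 4.24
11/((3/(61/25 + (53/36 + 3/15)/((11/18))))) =18.98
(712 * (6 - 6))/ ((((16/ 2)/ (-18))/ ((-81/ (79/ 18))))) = 0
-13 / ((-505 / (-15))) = -39 / 101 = -0.39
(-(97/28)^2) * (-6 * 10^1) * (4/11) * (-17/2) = -2225.69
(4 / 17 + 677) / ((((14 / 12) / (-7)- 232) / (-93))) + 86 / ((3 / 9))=12533952 / 23681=529.28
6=6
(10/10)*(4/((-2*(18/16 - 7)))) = 16/47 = 0.34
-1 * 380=-380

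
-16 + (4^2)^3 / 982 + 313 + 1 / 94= 13900741 / 46154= 301.18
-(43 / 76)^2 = -0.32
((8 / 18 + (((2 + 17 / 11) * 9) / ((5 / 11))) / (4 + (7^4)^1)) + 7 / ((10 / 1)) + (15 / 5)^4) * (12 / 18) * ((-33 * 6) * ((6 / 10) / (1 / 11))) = -331102222 / 4625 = -71589.67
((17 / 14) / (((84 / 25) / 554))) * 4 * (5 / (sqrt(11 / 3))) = 588625 * sqrt(33) / 1617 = 2091.15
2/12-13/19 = -59/114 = -0.52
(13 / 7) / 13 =1 / 7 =0.14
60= 60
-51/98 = -0.52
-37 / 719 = -0.05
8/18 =4/9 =0.44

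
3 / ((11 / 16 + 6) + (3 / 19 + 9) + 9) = 912 / 7553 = 0.12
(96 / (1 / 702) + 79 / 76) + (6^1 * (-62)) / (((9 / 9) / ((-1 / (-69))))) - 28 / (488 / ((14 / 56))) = 14370817239 / 213256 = 67387.63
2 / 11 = 0.18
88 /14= 44 /7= 6.29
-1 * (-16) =16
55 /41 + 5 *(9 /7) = 2230 /287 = 7.77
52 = 52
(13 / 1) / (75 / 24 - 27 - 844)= -104 / 6943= -0.01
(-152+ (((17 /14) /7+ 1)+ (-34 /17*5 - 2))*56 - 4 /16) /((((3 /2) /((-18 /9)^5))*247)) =339824 /5187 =65.51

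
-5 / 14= -0.36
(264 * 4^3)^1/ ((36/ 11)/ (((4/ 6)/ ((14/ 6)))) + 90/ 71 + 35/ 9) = 118761984/ 116759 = 1017.15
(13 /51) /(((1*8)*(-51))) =-13 /20808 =-0.00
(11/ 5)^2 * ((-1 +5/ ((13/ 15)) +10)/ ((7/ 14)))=46464/ 325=142.97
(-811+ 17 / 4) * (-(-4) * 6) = -19362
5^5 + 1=3126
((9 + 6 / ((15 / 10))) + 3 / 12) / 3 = 53 / 12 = 4.42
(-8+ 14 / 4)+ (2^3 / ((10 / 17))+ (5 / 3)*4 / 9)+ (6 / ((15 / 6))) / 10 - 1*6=5509 / 1350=4.08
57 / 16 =3.56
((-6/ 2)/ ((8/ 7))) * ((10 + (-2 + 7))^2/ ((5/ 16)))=-1890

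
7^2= 49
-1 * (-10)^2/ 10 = -10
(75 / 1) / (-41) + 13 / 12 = -367 / 492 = -0.75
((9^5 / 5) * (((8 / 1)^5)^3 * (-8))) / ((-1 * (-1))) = -3324163179957505228.80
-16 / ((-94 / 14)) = 112 / 47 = 2.38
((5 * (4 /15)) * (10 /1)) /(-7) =-40 /21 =-1.90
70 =70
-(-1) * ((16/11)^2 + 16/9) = 4240/1089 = 3.89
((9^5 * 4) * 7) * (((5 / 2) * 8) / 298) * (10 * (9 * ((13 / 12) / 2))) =806018850 / 149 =5409522.48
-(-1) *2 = 2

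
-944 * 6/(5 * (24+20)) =-1416/55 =-25.75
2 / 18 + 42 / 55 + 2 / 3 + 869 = 430918 / 495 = 870.54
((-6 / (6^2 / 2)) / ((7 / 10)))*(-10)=100 / 21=4.76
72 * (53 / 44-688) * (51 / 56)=-1981503 / 44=-45034.16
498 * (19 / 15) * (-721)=-2274034 / 5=-454806.80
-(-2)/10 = 1/5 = 0.20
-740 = -740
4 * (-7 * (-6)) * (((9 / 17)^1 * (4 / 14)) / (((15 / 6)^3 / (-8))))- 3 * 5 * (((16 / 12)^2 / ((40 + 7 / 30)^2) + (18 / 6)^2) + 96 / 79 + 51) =-13397394009324 / 14386383875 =-931.26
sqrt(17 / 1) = 4.12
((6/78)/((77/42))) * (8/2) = 24/143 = 0.17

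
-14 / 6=-7 / 3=-2.33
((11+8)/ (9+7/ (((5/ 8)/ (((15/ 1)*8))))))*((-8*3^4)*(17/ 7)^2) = -1186056/ 22099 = -53.67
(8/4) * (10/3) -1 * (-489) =1487/3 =495.67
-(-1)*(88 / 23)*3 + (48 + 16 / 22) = 15232 / 253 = 60.21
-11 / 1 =-11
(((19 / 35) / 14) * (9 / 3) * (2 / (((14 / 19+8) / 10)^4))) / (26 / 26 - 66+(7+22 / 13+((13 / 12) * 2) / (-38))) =-550436807700 / 77700519099077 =-0.01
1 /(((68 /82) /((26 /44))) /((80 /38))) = 5330 /3553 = 1.50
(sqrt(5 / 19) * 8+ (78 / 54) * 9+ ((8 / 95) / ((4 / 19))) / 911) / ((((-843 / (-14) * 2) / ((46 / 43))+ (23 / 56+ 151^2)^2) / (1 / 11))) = 577024 * sqrt(95) / 7837430543974471+ 4271203776 / 1878920848831774495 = 0.00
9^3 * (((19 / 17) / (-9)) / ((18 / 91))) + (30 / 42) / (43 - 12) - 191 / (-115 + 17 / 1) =-11767656 / 25823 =-455.70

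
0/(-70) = 0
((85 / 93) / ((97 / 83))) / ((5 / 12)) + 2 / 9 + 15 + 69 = 86.10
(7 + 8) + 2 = 17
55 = 55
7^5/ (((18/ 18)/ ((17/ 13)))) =285719/ 13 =21978.38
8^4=4096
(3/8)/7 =3/56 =0.05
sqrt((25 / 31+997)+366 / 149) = sqrt(21340768466) / 4619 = 31.63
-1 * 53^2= -2809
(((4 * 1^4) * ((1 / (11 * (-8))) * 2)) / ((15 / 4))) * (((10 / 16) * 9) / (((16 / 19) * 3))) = -19 / 352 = -0.05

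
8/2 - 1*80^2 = -6396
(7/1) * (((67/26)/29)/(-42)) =-67/4524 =-0.01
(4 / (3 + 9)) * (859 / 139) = 2.06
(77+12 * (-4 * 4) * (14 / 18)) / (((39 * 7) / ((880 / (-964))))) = 6820 / 28197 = 0.24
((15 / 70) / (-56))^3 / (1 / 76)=-513 / 120472576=-0.00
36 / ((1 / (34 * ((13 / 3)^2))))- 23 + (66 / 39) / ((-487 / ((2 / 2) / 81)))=11774653349 / 512811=22961.00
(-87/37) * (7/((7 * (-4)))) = 0.59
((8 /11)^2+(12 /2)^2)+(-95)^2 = 9061.53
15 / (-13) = -15 / 13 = -1.15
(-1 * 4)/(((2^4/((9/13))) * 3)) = -3/52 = -0.06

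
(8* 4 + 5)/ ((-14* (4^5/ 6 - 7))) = -111/ 6874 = -0.02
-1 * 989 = -989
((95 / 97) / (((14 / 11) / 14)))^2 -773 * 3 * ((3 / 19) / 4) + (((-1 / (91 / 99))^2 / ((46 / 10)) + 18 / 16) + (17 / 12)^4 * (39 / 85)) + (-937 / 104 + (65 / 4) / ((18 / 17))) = 40115430443837977 / 1176742459226880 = 34.09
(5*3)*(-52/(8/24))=-2340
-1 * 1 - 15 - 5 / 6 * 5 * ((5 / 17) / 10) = -3289 / 204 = -16.12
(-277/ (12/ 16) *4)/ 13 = -4432/ 39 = -113.64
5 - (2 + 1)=2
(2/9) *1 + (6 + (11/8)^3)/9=603/512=1.18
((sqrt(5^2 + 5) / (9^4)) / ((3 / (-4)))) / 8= -sqrt(30) / 39366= -0.00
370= 370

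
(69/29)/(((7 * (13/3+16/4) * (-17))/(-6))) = 1242/86275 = 0.01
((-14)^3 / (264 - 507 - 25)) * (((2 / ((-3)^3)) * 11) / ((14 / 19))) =-20482 / 1809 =-11.32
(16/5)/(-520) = -0.01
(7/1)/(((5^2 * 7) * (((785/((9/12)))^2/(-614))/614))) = -848241/61622500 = -0.01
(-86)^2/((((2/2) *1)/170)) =1257320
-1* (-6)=6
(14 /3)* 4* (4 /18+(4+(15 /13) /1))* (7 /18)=123284 /3159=39.03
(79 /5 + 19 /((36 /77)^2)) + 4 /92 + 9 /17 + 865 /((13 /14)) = 34085177597 /32937840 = 1034.83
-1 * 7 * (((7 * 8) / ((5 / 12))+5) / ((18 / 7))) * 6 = -34153 / 15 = -2276.87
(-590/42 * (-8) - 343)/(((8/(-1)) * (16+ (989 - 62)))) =4843/158424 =0.03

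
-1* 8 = -8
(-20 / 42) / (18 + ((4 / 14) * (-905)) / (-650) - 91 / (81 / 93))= 2925 / 528769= 0.01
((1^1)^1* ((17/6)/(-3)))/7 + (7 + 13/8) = 4279/504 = 8.49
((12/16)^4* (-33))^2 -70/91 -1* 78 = 25775213/851968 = 30.25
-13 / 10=-1.30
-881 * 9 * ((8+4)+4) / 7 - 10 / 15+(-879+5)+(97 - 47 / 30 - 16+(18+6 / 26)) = -51598177 / 2730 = -18900.43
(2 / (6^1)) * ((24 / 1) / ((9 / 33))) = 88 / 3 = 29.33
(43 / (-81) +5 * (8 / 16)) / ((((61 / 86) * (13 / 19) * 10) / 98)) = 12770527 / 321165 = 39.76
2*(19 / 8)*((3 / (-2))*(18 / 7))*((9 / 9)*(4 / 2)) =-513 / 14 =-36.64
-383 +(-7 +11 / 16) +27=-362.31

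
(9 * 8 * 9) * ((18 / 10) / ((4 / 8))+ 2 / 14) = 84888 / 35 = 2425.37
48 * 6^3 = 10368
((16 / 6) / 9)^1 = 8 / 27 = 0.30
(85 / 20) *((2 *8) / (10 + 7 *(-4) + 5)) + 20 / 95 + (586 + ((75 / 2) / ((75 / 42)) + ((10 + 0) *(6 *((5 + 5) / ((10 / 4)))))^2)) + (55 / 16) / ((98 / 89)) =22542603017 / 387296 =58205.10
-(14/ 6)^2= -49/ 9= -5.44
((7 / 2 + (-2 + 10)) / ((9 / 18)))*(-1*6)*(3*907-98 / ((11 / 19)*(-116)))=-119848101 / 319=-375699.38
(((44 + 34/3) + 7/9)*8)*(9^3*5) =1636200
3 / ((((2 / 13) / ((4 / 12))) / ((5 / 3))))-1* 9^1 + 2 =23 / 6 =3.83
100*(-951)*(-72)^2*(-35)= 17254944000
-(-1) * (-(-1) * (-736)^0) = 1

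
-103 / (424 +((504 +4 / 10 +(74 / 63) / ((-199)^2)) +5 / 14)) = -367101270 / 3310174151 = -0.11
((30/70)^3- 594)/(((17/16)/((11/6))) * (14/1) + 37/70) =-44817300/652141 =-68.72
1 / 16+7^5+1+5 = 16813.06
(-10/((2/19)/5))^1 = -475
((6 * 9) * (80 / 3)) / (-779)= -1440 / 779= -1.85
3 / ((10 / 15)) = 9 / 2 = 4.50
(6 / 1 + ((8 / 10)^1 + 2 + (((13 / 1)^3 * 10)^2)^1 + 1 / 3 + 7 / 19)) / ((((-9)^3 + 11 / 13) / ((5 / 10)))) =-447083192426 / 1348905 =-331441.57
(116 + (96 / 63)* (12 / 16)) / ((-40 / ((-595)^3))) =1233777125 / 2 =616888562.50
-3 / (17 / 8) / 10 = -12 / 85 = -0.14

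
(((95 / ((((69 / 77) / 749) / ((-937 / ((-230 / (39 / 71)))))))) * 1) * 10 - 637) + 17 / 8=533720495719 / 300472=1776273.65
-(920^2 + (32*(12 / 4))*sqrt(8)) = -846400 - 192*sqrt(2) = -846671.53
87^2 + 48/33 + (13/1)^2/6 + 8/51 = 2841943/374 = 7598.78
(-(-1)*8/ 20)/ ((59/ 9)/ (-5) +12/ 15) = -0.78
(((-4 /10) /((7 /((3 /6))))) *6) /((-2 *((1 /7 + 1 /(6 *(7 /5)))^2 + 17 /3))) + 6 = 304266 /50585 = 6.01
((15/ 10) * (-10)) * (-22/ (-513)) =-110/ 171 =-0.64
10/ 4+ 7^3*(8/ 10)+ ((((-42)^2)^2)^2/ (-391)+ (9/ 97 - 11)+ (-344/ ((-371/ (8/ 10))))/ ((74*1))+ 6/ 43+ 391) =-5543832947441477300811/ 223868289470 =-24763815190.47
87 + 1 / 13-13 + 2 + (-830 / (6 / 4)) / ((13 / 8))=-10313 / 39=-264.44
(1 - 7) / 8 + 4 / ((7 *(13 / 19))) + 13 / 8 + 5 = 6.71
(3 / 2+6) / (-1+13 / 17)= -255 / 8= -31.88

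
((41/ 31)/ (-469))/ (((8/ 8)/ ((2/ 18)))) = -41/ 130851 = -0.00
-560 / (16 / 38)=-1330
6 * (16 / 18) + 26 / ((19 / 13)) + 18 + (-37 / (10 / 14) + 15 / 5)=-2188 / 285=-7.68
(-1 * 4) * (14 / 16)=-7 / 2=-3.50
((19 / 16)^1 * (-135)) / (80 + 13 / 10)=-4275 / 2168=-1.97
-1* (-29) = 29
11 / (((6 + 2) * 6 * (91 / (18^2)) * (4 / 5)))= 1485 / 1456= 1.02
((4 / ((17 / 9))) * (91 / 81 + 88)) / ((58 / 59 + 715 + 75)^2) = 25129339 / 83304760068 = 0.00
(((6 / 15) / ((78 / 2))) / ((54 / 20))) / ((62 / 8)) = 16 / 32643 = 0.00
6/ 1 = 6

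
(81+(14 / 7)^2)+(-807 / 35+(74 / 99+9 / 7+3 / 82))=18187909 / 284130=64.01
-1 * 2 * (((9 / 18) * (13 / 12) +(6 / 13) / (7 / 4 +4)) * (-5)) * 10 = 111575 / 1794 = 62.19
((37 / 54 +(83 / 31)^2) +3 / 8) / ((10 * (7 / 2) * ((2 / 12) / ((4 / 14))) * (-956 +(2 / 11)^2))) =-206679253 / 490219092720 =-0.00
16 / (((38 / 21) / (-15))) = -2520 / 19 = -132.63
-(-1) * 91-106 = -15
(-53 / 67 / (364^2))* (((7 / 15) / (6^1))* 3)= -53 / 38045280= -0.00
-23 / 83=-0.28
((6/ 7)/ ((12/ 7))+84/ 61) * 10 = 18.77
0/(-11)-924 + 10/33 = -30482/33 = -923.70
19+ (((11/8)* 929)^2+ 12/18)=1631706.56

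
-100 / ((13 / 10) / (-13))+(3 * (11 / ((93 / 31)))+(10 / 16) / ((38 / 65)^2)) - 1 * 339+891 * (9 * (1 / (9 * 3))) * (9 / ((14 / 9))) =193441715 / 80864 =2392.19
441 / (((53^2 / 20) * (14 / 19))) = 11970 / 2809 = 4.26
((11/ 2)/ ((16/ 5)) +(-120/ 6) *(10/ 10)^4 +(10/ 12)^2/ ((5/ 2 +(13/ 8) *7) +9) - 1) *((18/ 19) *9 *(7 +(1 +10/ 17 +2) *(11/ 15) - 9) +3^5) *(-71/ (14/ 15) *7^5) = 7708987061875659/ 1260992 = 6113430586.30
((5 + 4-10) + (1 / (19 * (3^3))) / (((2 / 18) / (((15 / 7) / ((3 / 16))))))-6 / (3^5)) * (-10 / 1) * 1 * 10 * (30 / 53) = 8879000 / 190323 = 46.65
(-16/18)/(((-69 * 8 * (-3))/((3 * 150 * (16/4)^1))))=-200/207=-0.97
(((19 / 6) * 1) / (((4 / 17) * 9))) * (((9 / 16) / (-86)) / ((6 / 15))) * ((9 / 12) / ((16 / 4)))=-1615 / 352256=-0.00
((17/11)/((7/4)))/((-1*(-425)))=4/1925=0.00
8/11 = 0.73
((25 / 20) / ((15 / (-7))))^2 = 49 / 144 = 0.34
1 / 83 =0.01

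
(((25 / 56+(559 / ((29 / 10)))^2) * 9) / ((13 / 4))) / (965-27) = 15749231625 / 143572156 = 109.70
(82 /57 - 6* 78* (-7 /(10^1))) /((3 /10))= 187552 /171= 1096.80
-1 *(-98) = 98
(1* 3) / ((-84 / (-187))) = 6.68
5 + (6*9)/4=18.50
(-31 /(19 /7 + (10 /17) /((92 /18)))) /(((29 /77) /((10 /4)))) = -2969645 /40832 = -72.73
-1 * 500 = -500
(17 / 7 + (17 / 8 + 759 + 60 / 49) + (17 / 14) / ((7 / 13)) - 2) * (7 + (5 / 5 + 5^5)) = 939564769 / 392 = 2396848.90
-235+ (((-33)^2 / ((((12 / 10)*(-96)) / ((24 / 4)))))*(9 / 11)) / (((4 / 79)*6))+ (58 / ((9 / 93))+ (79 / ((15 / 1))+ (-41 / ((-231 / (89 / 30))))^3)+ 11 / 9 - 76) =1514582613627143 / 10650001824000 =142.21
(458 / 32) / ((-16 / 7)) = -1603 / 256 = -6.26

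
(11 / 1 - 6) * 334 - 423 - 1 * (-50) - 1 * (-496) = 1793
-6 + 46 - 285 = -245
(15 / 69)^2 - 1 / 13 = -204 / 6877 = -0.03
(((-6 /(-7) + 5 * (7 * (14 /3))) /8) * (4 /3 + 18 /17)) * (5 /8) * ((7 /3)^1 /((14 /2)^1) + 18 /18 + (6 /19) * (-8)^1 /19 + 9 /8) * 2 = 2648423885 /18558288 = 142.71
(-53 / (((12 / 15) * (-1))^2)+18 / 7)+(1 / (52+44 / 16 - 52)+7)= -89785 / 1232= -72.88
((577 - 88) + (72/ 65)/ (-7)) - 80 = 186023/ 455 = 408.84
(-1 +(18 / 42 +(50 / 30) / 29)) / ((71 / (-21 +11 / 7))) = 42568 / 302673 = 0.14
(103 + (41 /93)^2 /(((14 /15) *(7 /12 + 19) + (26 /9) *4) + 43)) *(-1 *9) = -389310225 /419957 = -927.02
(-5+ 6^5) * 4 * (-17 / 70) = -264214 / 35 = -7548.97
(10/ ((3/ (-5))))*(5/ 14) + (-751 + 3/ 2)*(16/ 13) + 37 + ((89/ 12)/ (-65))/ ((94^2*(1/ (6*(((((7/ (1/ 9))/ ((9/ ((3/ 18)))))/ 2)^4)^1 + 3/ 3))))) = -11432946857867/ 12825630720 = -891.41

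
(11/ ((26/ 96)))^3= 147197952/ 2197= 66999.52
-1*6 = -6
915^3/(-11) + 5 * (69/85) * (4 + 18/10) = -65115152364/935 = -69641874.19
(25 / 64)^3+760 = 760.06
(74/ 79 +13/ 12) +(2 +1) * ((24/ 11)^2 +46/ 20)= 23.20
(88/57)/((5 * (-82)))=-44/11685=-0.00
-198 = -198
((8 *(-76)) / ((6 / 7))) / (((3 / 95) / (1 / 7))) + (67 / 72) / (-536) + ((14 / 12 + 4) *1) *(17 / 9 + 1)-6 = -5529539 / 1728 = -3199.96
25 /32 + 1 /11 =307 /352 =0.87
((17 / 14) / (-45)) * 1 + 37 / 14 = 824 / 315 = 2.62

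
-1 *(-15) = 15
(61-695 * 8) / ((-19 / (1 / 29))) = 9.98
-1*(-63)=63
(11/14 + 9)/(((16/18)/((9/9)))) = 1233/112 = 11.01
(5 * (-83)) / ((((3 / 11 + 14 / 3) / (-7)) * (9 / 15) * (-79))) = -159775 / 12877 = -12.41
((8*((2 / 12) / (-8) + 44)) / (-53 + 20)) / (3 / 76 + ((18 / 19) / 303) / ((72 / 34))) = -8102018 / 31119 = -260.36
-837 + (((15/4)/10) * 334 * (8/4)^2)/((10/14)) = -678/5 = -135.60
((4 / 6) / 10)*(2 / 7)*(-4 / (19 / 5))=-8 / 399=-0.02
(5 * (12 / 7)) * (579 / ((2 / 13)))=225810 / 7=32258.57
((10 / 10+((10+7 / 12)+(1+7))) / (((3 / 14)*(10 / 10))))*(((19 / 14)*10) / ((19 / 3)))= 1175 / 6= 195.83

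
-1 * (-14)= 14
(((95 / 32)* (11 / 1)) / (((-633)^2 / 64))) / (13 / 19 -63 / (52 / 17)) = -2064920 / 7882754697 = -0.00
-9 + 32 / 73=-625 / 73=-8.56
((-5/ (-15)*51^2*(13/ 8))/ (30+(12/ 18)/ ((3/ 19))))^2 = 10289870721/ 6071296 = 1694.84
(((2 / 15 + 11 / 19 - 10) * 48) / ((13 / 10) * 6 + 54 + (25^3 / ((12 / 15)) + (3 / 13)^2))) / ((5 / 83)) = -2376286016 / 6291345455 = -0.38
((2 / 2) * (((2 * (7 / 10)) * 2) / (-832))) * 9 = -63 / 2080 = -0.03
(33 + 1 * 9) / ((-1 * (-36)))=1.17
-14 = -14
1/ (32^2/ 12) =3/ 256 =0.01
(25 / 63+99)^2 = 9879.73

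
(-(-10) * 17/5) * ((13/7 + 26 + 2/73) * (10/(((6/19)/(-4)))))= -184097080/1533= -120089.42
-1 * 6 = -6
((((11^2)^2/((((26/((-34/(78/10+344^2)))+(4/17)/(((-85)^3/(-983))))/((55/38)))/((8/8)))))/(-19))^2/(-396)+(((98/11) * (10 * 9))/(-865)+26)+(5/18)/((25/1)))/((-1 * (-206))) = 3998309515631938896989070500849259391/32835541651905213816818175530446983840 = 0.12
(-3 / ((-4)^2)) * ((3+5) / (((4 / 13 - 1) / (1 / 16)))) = 0.14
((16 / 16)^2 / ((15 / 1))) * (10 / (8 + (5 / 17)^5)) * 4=11358856 / 34085943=0.33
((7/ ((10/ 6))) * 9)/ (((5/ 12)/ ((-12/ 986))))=-13608/ 12325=-1.10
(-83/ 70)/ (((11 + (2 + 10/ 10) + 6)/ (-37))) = 3071/ 1400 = 2.19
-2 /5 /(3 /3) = -0.40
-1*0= 0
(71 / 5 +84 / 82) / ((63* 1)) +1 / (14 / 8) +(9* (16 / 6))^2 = 7449541 / 12915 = 576.81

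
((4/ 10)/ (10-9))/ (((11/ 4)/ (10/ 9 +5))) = 8/ 9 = 0.89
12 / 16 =3 / 4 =0.75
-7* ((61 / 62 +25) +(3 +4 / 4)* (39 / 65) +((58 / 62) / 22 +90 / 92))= -16143449 / 78430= -205.83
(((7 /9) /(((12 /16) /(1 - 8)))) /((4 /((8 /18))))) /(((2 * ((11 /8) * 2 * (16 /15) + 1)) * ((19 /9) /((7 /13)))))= -3430 /131157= -0.03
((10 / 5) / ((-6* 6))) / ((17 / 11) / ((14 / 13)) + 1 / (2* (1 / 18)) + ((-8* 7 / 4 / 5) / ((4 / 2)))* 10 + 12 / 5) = 385 / 8073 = 0.05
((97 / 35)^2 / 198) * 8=37636 / 121275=0.31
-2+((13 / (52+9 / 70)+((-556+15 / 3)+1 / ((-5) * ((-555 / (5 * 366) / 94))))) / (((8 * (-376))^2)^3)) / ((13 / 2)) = -500049023230053488928179801 / 250024511615026744451399680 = -2.00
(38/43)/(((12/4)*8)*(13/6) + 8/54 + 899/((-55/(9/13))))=733590/33895309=0.02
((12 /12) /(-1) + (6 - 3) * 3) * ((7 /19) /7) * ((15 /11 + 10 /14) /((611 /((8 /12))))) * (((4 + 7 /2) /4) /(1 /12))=19200 /893893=0.02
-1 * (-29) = 29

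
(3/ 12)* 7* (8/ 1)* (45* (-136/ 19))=-85680/ 19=-4509.47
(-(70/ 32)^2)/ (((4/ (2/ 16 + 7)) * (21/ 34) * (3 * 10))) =-11305/ 24576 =-0.46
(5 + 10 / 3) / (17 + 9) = 25 / 78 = 0.32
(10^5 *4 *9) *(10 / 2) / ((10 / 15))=27000000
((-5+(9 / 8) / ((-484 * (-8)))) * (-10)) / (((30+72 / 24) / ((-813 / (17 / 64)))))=-209850205 / 45254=-4637.16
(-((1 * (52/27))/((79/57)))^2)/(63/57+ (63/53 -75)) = 982977008/37011720015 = 0.03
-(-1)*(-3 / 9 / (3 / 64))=-64 / 9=-7.11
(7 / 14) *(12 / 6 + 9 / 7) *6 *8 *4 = 2208 / 7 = 315.43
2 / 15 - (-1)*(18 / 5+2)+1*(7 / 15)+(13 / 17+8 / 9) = 6008 / 765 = 7.85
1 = 1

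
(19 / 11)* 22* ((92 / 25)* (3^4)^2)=22937256 / 25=917490.24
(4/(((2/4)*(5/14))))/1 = 112/5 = 22.40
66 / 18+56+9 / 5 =922 / 15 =61.47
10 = 10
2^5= 32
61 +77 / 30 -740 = -20293 / 30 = -676.43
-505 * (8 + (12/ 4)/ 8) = -33835/ 8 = -4229.38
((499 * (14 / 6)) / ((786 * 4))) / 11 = 3493 / 103752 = 0.03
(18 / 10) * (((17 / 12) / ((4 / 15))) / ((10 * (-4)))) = -153 / 640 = -0.24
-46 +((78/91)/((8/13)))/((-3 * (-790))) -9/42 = -1022247/22120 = -46.21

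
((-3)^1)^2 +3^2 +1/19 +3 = 21.05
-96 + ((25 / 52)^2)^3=-1897734387119 / 19770609664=-95.99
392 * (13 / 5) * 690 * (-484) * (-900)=306334828800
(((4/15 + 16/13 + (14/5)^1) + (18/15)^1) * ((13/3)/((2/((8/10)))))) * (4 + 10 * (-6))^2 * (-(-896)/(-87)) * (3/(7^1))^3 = -17563648/725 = -24225.72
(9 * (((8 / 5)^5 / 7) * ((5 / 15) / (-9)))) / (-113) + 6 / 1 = 44526518 / 7415625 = 6.00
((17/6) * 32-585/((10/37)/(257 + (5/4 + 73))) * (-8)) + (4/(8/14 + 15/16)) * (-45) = 2908099463/507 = 5735896.38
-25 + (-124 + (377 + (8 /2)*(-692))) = -2540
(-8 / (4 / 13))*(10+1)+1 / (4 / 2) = -571 / 2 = -285.50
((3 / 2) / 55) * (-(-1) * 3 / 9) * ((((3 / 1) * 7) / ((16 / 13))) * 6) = 819 / 880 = 0.93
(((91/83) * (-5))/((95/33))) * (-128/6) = 40.62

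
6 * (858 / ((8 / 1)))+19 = 1325 / 2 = 662.50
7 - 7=0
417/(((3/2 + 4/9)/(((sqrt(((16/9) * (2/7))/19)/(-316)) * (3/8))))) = -3753 * sqrt(266)/1470980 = -0.04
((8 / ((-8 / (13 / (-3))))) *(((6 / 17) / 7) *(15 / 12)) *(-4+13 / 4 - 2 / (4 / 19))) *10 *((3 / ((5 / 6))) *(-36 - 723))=18204615 / 238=76489.98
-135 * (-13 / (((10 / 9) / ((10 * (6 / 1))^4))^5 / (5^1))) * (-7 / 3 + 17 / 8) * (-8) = 3157427808511450546176000000000000000000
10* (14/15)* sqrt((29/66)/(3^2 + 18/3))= 1.60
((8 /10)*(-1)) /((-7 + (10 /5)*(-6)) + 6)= 0.06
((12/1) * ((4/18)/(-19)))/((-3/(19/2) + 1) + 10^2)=-8/5739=-0.00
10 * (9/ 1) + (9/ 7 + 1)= 646/ 7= 92.29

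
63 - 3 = 60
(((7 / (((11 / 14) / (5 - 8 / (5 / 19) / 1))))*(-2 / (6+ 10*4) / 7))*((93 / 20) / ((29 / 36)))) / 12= 248031 / 366850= 0.68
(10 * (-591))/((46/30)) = -88650/23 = -3854.35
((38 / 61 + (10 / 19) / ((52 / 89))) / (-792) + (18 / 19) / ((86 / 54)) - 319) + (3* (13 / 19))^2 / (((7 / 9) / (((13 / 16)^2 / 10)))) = -6945710791730759 / 21838461765120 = -318.05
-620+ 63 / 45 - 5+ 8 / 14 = -21806 / 35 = -623.03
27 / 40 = 0.68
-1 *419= -419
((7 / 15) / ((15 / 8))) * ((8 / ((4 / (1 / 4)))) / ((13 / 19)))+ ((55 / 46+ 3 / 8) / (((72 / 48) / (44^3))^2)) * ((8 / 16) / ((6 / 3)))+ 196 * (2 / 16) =170387323052147 / 134550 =1266349483.85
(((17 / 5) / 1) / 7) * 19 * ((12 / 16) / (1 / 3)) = 2907 / 140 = 20.76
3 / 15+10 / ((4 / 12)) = 151 / 5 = 30.20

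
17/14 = 1.21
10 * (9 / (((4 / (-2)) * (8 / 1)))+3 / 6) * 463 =-2315 / 8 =-289.38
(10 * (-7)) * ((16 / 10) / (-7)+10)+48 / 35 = -23892 / 35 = -682.63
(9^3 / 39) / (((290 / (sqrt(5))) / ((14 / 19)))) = 0.11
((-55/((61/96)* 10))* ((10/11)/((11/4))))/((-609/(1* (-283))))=-1.33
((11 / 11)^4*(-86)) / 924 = -43 / 462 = -0.09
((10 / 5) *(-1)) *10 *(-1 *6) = 120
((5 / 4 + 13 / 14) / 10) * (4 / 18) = 61 / 1260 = 0.05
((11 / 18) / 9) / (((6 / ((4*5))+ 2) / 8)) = 440 / 1863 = 0.24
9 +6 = 15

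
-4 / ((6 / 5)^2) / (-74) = 25 / 666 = 0.04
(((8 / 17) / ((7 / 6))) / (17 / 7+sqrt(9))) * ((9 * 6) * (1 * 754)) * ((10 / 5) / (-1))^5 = -31269888 / 323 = -96810.80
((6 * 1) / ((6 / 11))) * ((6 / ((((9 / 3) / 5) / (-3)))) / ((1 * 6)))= -55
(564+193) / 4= 757 / 4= 189.25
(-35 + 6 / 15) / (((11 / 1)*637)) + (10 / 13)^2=267251 / 455455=0.59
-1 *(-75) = 75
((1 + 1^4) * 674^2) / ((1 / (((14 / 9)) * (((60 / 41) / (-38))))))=-127197280 / 2337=-54427.59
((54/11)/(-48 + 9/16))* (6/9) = -192/2783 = -0.07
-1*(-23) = 23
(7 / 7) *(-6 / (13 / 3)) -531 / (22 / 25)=-172971 / 286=-604.79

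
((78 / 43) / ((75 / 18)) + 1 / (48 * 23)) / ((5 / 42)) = 3.66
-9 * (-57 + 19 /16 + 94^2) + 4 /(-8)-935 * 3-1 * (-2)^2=-1309299 /16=-81831.19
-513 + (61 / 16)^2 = -127607 / 256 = -498.46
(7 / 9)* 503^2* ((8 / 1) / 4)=3542126 / 9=393569.56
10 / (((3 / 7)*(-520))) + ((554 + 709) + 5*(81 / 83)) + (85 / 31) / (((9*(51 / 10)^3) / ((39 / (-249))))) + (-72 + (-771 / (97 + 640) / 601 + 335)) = 6371136251994896549 / 4161876665779404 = 1530.83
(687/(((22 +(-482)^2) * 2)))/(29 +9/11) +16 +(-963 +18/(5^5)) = -946.99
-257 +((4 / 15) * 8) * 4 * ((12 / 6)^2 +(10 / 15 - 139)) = -1403.31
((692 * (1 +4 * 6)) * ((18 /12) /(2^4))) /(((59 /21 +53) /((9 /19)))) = 2452275 /178144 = 13.77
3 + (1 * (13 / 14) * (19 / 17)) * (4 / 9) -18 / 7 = 953 / 1071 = 0.89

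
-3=-3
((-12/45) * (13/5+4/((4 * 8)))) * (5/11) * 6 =-109/55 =-1.98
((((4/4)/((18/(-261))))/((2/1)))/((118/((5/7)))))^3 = -3048625/36067838464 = -0.00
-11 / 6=-1.83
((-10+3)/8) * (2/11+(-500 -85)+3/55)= 112567/220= 511.67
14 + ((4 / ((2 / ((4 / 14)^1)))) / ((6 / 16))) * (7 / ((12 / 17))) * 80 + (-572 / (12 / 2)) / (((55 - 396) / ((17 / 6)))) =341407 / 279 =1223.68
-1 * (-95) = 95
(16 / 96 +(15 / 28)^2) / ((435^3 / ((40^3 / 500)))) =8536 / 12099992625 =0.00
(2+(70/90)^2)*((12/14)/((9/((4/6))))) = 844/5103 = 0.17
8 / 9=0.89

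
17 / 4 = 4.25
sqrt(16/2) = 2 *sqrt(2) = 2.83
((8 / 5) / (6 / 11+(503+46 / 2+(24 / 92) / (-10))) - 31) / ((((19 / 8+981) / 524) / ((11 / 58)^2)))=-2618006067864 / 4406664860909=-0.59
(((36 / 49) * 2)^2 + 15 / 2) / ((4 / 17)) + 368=7857055 / 19208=409.05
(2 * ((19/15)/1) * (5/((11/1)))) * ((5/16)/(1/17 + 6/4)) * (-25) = -40375/6996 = -5.77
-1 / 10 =-0.10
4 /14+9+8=121 /7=17.29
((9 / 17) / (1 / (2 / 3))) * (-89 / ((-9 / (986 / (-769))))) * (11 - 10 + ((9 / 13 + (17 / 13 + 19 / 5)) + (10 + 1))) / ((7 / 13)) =-11944868 / 80745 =-147.93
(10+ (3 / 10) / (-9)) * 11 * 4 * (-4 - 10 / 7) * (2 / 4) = -124982 / 105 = -1190.30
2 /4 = 1 /2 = 0.50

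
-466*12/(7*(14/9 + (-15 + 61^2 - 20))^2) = -0.00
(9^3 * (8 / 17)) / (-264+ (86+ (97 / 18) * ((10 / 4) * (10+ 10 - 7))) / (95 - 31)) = -1.32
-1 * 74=-74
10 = 10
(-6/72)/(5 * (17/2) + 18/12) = -1/528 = -0.00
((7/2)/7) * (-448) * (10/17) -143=-4671/17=-274.76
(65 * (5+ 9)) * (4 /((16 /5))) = 2275 /2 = 1137.50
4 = 4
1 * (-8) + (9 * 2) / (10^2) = -391 / 50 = -7.82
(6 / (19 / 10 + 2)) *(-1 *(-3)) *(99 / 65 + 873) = 682128 / 169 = 4036.26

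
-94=-94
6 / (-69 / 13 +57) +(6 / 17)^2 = 7789 / 32368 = 0.24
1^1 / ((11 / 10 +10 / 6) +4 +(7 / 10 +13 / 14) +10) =210 / 3863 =0.05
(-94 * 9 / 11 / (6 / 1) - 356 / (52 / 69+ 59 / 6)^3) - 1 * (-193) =228542414770 / 1270514333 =179.88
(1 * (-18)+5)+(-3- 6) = -22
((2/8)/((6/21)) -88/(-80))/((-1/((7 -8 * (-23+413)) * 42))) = 5164467/20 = 258223.35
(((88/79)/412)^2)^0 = 1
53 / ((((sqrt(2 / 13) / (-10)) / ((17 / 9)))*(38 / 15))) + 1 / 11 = 1 / 11 - 22525*sqrt(26) / 114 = -1007.41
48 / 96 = 1 / 2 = 0.50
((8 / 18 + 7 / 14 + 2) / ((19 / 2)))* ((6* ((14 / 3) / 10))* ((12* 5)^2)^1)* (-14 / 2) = -415520 / 19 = -21869.47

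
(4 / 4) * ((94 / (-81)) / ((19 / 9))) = -94 / 171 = -0.55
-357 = -357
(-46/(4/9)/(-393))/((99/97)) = 2231/8646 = 0.26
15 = 15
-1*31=-31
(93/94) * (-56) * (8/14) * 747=-1111536/47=-23649.70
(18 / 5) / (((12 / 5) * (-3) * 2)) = -1 / 4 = -0.25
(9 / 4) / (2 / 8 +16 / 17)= 17 / 9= 1.89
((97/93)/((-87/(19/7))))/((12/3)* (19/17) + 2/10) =-156655/22484889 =-0.01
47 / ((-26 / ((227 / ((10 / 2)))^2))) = -2421863 / 650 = -3725.94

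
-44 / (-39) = 44 / 39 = 1.13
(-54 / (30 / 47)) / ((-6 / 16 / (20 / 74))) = 2256 / 37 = 60.97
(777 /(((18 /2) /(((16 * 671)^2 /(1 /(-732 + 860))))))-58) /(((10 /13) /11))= 273212635811687 /15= 18214175720779.13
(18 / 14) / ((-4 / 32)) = -72 / 7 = -10.29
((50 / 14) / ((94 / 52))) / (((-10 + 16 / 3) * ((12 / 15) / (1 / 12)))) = -1625 / 36848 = -0.04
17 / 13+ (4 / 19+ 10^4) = 2470375 / 247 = 10001.52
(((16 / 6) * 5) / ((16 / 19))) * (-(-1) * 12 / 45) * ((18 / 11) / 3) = 76 / 33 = 2.30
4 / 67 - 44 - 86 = -8706 / 67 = -129.94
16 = 16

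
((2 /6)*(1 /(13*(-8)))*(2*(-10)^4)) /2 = -1250 /39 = -32.05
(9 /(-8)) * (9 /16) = -81 /128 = -0.63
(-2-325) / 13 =-327 / 13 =-25.15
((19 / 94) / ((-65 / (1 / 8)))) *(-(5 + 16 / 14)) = 817 / 342160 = 0.00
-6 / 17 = -0.35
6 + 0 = 6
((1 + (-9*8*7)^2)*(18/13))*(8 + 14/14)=41150754/13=3165442.62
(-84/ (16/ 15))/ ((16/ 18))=-2835/ 32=-88.59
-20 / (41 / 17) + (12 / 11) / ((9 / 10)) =-9580 / 1353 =-7.08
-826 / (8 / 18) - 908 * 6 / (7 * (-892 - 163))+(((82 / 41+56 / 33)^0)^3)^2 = -27424379 / 14770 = -1856.76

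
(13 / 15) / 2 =13 / 30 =0.43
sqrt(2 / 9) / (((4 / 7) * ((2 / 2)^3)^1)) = 0.82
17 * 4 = 68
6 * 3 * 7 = 126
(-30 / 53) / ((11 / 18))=-540 / 583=-0.93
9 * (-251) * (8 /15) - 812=-10084 /5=-2016.80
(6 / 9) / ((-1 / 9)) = -6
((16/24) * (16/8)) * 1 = 4/3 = 1.33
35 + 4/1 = 39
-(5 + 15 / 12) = -25 / 4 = -6.25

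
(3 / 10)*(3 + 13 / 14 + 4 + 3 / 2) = 99 / 35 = 2.83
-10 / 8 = -5 / 4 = -1.25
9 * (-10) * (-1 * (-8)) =-720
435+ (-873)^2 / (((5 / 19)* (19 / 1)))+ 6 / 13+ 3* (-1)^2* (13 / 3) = 9936827 / 65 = 152874.26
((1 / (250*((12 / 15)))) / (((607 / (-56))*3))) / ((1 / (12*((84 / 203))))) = -336 / 440075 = -0.00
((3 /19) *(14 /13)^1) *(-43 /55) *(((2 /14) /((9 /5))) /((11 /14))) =-1204 /89661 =-0.01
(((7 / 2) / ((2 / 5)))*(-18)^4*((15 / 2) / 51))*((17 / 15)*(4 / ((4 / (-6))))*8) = -7348320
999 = 999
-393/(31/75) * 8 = -235800/31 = -7606.45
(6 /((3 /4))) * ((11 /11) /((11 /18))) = 144 /11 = 13.09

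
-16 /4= -4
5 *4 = 20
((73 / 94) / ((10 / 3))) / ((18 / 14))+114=321991 / 2820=114.18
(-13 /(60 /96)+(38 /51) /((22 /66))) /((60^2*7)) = -263 /357000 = -0.00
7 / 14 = 1 / 2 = 0.50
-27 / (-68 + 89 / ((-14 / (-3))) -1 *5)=378 / 755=0.50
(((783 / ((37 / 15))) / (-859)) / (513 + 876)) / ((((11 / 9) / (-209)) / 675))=451888875 / 14715529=30.71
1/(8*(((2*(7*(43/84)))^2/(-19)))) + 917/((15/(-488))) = -1654842773/55470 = -29833.11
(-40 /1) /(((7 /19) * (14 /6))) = -2280 /49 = -46.53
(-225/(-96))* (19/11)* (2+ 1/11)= 32775/3872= 8.46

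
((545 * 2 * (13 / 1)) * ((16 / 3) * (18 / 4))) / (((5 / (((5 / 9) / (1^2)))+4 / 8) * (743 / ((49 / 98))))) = 340080 / 14117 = 24.09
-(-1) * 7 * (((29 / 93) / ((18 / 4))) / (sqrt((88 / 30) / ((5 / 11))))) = 1015 * sqrt(3) / 9207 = 0.19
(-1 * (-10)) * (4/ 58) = 20/ 29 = 0.69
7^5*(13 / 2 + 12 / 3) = 352947 / 2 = 176473.50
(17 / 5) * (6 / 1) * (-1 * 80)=-1632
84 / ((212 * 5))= 21 / 265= 0.08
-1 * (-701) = 701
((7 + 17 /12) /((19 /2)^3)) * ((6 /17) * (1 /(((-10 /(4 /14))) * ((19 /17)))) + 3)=133926 /4561235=0.03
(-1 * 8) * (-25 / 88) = 25 / 11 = 2.27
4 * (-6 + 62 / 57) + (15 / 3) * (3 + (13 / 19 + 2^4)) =4490 / 57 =78.77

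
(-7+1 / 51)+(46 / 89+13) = 29669 / 4539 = 6.54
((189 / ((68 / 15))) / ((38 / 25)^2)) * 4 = 1771875 / 24548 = 72.18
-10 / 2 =-5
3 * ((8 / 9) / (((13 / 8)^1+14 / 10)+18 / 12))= 320 / 543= 0.59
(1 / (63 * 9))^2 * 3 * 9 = 1 / 11907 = 0.00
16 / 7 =2.29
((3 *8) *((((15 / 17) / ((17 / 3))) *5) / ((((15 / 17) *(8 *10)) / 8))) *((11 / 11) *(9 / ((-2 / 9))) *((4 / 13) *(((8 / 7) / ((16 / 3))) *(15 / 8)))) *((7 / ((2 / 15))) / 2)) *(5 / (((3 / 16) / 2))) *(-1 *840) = 2755620000 / 221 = 12468868.78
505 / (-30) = -101 / 6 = -16.83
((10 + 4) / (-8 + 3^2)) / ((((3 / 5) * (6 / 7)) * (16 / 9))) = 245 / 16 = 15.31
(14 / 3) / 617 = 0.01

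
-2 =-2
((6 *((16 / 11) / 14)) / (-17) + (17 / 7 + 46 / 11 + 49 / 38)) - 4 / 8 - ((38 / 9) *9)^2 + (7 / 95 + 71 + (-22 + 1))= -172426057 / 124355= -1386.56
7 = 7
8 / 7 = 1.14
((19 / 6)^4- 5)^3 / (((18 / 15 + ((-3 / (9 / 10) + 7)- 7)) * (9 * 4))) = -11361.01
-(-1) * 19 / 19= 1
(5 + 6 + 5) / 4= 4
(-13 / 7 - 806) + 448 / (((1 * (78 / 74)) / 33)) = 1202837 / 91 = 13217.99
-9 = -9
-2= -2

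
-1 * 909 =-909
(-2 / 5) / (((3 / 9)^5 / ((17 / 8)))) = -4131 / 20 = -206.55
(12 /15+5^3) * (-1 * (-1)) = 629 /5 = 125.80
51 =51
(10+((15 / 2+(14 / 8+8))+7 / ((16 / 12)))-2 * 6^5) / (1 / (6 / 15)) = -31039 / 5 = -6207.80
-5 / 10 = -1 / 2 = -0.50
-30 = -30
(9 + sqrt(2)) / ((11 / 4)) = 4* sqrt(2) / 11 + 36 / 11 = 3.79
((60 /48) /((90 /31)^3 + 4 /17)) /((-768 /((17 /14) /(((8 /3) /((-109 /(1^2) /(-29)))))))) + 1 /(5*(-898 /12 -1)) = -37194852548699 /13524828486041600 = -0.00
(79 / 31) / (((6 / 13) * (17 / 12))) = 2054 / 527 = 3.90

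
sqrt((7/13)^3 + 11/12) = sqrt(1103037)/1014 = 1.04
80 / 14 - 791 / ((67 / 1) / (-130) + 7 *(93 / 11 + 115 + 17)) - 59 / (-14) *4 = 214105744 / 9836491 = 21.77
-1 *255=-255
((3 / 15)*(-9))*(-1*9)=81 / 5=16.20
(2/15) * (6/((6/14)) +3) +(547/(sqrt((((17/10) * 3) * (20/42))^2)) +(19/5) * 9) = 66734/255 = 261.70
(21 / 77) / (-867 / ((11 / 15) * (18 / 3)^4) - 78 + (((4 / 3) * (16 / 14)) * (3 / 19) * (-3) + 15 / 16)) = -7182 / 2072395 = -0.00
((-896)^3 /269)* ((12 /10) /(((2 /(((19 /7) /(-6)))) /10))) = 1952448512 /269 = 7258172.91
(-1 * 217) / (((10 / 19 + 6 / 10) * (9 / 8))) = -164920 / 963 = -171.26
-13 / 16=-0.81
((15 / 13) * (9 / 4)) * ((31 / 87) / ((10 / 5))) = 1395 / 3016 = 0.46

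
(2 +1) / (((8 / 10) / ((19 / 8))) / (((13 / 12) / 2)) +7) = 0.39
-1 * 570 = -570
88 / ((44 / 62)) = 124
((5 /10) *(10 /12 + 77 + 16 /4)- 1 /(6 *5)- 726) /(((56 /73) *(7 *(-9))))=3000811 /211680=14.18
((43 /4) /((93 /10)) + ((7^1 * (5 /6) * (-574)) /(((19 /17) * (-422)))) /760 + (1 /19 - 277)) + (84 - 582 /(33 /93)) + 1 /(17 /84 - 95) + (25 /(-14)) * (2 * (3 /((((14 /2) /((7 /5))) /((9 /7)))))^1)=-892545023181022793 /486472247335536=-1834.73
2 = 2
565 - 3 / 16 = 9037 / 16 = 564.81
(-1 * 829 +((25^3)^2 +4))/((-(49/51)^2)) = -635007619800/2401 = -264476309.79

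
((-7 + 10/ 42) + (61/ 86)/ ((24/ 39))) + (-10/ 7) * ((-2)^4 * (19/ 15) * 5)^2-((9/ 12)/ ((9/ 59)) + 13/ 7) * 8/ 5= -3182674877/ 216720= -14685.65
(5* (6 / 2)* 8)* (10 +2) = 1440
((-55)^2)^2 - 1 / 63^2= 36318830624 / 3969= 9150625.00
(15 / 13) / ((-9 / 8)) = -40 / 39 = -1.03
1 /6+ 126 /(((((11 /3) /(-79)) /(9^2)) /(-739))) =10725056759 /66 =162500859.98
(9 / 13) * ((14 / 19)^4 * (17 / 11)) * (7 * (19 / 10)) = 20571768 / 4904185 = 4.19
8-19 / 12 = 77 / 12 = 6.42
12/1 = 12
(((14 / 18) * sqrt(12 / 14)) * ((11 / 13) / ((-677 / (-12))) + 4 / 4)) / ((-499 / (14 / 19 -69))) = 11586101 * sqrt(42) / 750980529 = 0.10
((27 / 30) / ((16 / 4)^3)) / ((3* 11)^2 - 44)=9 / 668800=0.00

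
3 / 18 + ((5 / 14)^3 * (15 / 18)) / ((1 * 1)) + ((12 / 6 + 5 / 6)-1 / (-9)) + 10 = 13.15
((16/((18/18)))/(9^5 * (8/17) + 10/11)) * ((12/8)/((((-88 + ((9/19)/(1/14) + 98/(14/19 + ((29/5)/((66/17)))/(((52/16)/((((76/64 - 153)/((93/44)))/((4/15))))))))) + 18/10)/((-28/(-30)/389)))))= -128573320568/4986381962360824603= -0.00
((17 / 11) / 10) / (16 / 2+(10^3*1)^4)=17 / 110000000000880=0.00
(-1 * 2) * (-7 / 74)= 7 / 37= 0.19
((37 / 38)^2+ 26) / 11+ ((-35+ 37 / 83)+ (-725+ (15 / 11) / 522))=-86838335641 / 114698364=-757.10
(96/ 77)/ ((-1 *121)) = -0.01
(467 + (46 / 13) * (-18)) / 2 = 5243 / 26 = 201.65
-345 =-345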